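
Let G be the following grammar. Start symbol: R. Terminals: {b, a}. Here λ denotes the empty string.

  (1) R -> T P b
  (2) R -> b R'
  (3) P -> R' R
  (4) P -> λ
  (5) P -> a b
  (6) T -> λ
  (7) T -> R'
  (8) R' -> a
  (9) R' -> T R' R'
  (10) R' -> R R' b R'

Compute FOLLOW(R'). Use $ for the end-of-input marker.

FIRST(R): from R->T P b we get {a, b}; from R->b R' we get {b}. So FIRST(R) = {a, b}.
FIRST(P): from P->R' R we get {a, b}; from P->λ we get {λ}; from P->a b we get {a}. So FIRST(P) = {λ, a, b}.
FIRST(T): from T->λ we get {λ}; from T->R' we get {a, b}. So FIRST(T) = {λ, a, b}.
FIRST(R'): from R'->a we get {a}; from R'->T R' R' we get {a, b}; from R'->R R' b R' we get {a, b}. So FIRST(R') = {a, b}.
FOLLOW(R) includes $ since R is the start symbol.
FOLLOW(P): in R->T P b, P is followed by b with FIRST {b}. Thus FOLLOW(P) = {b}.
FOLLOW(R): in P->R' R, the suffix after R is empty, so FOLLOW(R) ⊇ FOLLOW(P) = {b}; in R'->R R' b R', R is followed by R' b R' with FIRST {a, b}. Thus FOLLOW(R) = {$, a, b}.
FOLLOW(T): in R->T P b, T is followed by P b with FIRST {a, b}; in R'->T R' R', T is followed by R' R' with FIRST {a, b}. Thus FOLLOW(T) = {a, b}.
FOLLOW(R'): in R->b R', the suffix after R' is empty, so FOLLOW(R') ⊇ FOLLOW(R) = {$, a, b}; in P->R' R, R' is followed by R with FIRST {a, b}; in T->R', the suffix after R' is empty, so FOLLOW(R') ⊇ FOLLOW(T) = {a, b}; in R'->T R' R' (occurrence 1), R' is followed by R' with FIRST {a, b}; in R'->T R' R' (occurrence 2), the suffix after R' is empty (adds nothing new); in R'->R R' b R' (occurrence 1), R' is followed by b R' with FIRST {b}; in R'->R R' b R' (occurrence 2), the suffix after R' is empty (adds nothing new). Thus FOLLOW(R') = {$, a, b}.

{$, a, b}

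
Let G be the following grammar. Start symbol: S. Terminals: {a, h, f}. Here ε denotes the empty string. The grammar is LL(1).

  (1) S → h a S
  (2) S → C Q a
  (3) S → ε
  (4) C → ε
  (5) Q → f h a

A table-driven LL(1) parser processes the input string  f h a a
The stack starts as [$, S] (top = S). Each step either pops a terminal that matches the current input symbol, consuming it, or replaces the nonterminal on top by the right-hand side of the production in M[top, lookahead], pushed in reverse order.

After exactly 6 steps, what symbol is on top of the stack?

step 1: stack=$ S  input=f h a a $  — expand S → C Q a
step 2: stack=$ a Q C  input=f h a a $  — expand C → ε
step 3: stack=$ a Q  input=f h a a $  — expand Q → f h a
step 4: stack=$ a a h f  input=f h a a $  — match f
step 5: stack=$ a a h  input=h a a $  — match h
step 6: stack=$ a a  input=a a $  — match a
Stack after step 6: $ a (top = a).

a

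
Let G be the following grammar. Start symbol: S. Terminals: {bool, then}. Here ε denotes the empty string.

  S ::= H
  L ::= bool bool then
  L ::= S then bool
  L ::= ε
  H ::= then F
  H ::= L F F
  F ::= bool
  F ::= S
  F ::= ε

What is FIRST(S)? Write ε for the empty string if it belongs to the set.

{ε, bool, then}

FIRST(S): from S::=H we get {ε, bool, then}. So FIRST(S) = {ε, bool, then}.
FIRST(L): from L::=bool bool then we get {bool}; from L::=S then bool we get {bool, then}; from L::=ε we get {ε}. So FIRST(L) = {ε, bool, then}.
FIRST(F): from F::=bool we get {bool}; from F::=S we get {ε, bool, then}; from F::=ε we get {ε}. So FIRST(F) = {ε, bool, then}.
FIRST(H): from H::=then F we get {then}; from H::=L F F we get {ε, bool, then}. So FIRST(H) = {ε, bool, then}.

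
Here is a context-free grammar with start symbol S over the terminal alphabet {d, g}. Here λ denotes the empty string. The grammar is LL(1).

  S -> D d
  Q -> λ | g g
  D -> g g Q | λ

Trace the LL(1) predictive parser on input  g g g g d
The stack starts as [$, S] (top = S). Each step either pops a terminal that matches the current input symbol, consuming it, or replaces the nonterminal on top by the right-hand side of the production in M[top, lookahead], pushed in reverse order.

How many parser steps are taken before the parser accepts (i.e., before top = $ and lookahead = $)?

step 1: stack=$ S  input=g g g g d $  — expand S -> D d
step 2: stack=$ d D  input=g g g g d $  — expand D -> g g Q
step 3: stack=$ d Q g g  input=g g g g d $  — match g
step 4: stack=$ d Q g  input=g g g d $  — match g
step 5: stack=$ d Q  input=g g d $  — expand Q -> g g
step 6: stack=$ d g g  input=g g d $  — match g
step 7: stack=$ d g  input=g d $  — match g
step 8: stack=$ d  input=d $  — match d
Accept reached after 8 steps.

8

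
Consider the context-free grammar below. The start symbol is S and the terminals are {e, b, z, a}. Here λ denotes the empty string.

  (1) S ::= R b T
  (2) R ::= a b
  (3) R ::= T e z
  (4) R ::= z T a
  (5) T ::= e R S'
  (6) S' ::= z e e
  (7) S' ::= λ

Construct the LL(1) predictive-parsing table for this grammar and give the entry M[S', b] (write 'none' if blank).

FIRST(T) = {e}
FIRST(S') = {λ, z}
FIRST(R) = {a, e, z}  (via T e z)
FIRST(S) = {a, e, z}  (via R b T)
FOLLOW(S) includes $ since S is the start symbol.
FOLLOW(T): in S::=R b T, the suffix after T is empty, so FOLLOW(T) ⊇ FOLLOW(S) = {$}; in R::=T e z, T is followed by e z with FIRST {e}; in R::=z T a, T is followed by a with FIRST {a}. Thus FOLLOW(T) = {$, a, e}.
FOLLOW(S'): in T::=e R S', the suffix after S' is empty, so FOLLOW(S') ⊇ FOLLOW(T) = {$, a, e}. Thus FOLLOW(S') = {$, a, e}.
For S' ::= z e e: FIRST(z e e) = {z}, so it goes in M[S', t] for t ∈ {z}.
For S' ::= λ: FIRST(λ) = {λ}, so it goes in M[S', t] for t ∈ {}; since λ ∈ FIRST, also for every t ∈ FOLLOW(S') = {$, a, e}.
None of these place a production in M[S', b].

none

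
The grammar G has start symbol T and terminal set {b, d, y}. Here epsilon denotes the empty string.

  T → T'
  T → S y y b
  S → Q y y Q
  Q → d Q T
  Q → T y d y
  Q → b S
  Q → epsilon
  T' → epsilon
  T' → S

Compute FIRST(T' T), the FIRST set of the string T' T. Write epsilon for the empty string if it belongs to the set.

{epsilon, b, d, y}

FIRST(T) = {epsilon, b, d, y}  (via T', S y y b)
FIRST(Q) = {epsilon, b, d, y}  (via T y d y)
FIRST(S) = {b, d, y}  (via Q y y Q)
FIRST(T') = {epsilon, b, d, y}  (via S)
FIRST(T' T): take FIRST of each symbol in turn, carrying on past any symbol whose FIRST contains epsilon; result {epsilon, b, d, y}.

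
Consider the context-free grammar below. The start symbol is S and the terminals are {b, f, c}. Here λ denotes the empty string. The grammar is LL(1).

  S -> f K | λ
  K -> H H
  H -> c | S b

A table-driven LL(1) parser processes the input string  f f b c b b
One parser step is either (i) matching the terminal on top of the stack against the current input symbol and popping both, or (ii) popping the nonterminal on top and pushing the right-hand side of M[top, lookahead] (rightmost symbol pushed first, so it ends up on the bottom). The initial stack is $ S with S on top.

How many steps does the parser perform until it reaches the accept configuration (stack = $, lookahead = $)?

16

step 1: stack=$ S  input=f f b c b b $  — expand S -> f K
step 2: stack=$ K f  input=f f b c b b $  — match f
step 3: stack=$ K  input=f b c b b $  — expand K -> H H
step 4: stack=$ H H  input=f b c b b $  — expand H -> S b
step 5: stack=$ H b S  input=f b c b b $  — expand S -> f K
step 6: stack=$ H b K f  input=f b c b b $  — match f
step 7: stack=$ H b K  input=b c b b $  — expand K -> H H
step 8: stack=$ H b H H  input=b c b b $  — expand H -> S b
step 9: stack=$ H b H b S  input=b c b b $  — expand S -> λ
step 10: stack=$ H b H b  input=b c b b $  — match b
step 11: stack=$ H b H  input=c b b $  — expand H -> c
step 12: stack=$ H b c  input=c b b $  — match c
step 13: stack=$ H b  input=b b $  — match b
step 14: stack=$ H  input=b $  — expand H -> S b
step 15: stack=$ b S  input=b $  — expand S -> λ
step 16: stack=$ b  input=b $  — match b
Accept reached after 16 steps.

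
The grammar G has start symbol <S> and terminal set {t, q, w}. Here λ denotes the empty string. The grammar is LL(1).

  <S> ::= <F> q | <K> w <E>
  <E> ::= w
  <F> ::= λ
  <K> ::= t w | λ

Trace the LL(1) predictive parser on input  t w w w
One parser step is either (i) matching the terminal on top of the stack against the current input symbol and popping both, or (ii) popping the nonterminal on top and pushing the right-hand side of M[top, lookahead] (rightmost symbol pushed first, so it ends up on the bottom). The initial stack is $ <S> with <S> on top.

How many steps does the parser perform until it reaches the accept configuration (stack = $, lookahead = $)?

step 1: stack=$ <S>  input=t w w w $  — expand <S> ::= <K> w <E>
step 2: stack=$ <E> w <K>  input=t w w w $  — expand <K> ::= t w
step 3: stack=$ <E> w w t  input=t w w w $  — match t
step 4: stack=$ <E> w w  input=w w w $  — match w
step 5: stack=$ <E> w  input=w w $  — match w
step 6: stack=$ <E>  input=w $  — expand <E> ::= w
step 7: stack=$ w  input=w $  — match w
Accept reached after 7 steps.

7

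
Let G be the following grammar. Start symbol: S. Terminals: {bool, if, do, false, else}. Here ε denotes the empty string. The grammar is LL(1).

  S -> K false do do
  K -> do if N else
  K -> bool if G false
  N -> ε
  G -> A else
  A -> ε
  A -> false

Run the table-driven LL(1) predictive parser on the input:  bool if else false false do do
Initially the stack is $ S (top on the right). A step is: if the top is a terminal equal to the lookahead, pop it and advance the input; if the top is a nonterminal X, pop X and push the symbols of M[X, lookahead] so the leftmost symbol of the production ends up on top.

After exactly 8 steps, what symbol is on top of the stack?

     Stack                          Input                             Action
  1  $ S                            bool if else false false do do $  expand S -> K false do do
  2  $ do do false K                bool if else false false do do $  expand K -> bool if G false
  3  $ do do false false G if bool  bool if else false false do do $  match bool
  4  $ do do false false G if       if else false false do do $       match if
  5  $ do do false false G          else false false do do $          expand G -> A else
  6  $ do do false false else A     else false false do do $          expand A -> ε
  7  $ do do false false else       else false false do do $          match else
  8  $ do do false false            false false do do $               match false
Stack after step 8: $ do do false (top = false).

false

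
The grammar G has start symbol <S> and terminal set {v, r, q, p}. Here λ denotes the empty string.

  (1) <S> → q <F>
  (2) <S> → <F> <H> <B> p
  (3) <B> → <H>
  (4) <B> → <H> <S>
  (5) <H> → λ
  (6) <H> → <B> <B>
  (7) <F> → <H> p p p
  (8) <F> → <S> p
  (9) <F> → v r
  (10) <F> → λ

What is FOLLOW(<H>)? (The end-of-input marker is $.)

{p, q, v}

FIRST(<S>) = {p, q, v}  (via <F> <H> <B> p)
FIRST(<B>) = {λ, p, q, v}  (via <H>, <H> <S>)
FIRST(<H>) = {λ, p, q, v}  (via <B> <B>)
FIRST(<F>) = {λ, p, q, v}  (via <H> p p p, <S> p)
FOLLOW(<S>) includes $ since <S> is the start symbol.
FOLLOW(<S>): in <B>→<H> <S>, the suffix after <S> is empty, so FOLLOW(<S>) ⊇ FOLLOW(<B>) = {p, q, v}; in <F>→<S> p, <S> is followed by p with FIRST {p}. Thus FOLLOW(<S>) = {$, p, q, v}.
FOLLOW(<F>): in <S>→q <F>, the suffix after <F> is empty, so FOLLOW(<F>) ⊇ FOLLOW(<S>) = {$, p, q, v}; in <S>→<F> <H> <B> p, <F> is followed by <H> <B> p with FIRST {p, q, v}. Thus FOLLOW(<F>) = {$, p, q, v}.
FOLLOW(<B>): in <S>→<F> <H> <B> p, <B> is followed by p with FIRST {p}; in <H>→<B> <B> (occurrence 1), <B> is followed by <B> with FIRST {λ, p, q, v}; in <H>→<B> <B> (occurrence 1), the suffix after <B> is nullable, so FOLLOW(<B>) ⊇ FOLLOW(<H>) = {p, q, v}; in <H>→<B> <B> (occurrence 2), the suffix after <B> is empty, so FOLLOW(<B>) ⊇ FOLLOW(<H>) = {p, q, v}. Thus FOLLOW(<B>) = {p, q, v}.
FOLLOW(<H>): in <S>→<F> <H> <B> p, <H> is followed by <B> p with FIRST {p, q, v}; in <B>→<H>, the suffix after <H> is empty, so FOLLOW(<H>) ⊇ FOLLOW(<B>) = {p, q, v}; in <B>→<H> <S>, <H> is followed by <S> with FIRST {p, q, v}; in <F>→<H> p p p, <H> is followed by p p p with FIRST {p}. Thus FOLLOW(<H>) = {p, q, v}.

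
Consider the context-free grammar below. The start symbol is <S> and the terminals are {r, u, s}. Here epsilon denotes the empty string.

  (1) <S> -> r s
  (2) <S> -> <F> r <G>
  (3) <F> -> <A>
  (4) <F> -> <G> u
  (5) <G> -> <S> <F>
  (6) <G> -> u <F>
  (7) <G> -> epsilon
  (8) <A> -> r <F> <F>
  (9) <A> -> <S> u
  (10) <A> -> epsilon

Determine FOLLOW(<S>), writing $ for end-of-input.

{$, r, u}

FIRST(<S>): from <S>->r s we get {r}; from <S>-><F> r <G> we get {r, u}. So FIRST(<S>) = {r, u}.
FIRST(<G>): from <G>-><S> <F> we get {r, u}; from <G>->u <F> we get {u}; from <G>->epsilon we get {epsilon}. So FIRST(<G>) = {epsilon, r, u}.
FIRST(<A>): from <A>->r <F> <F> we get {r}; from <A>-><S> u we get {r, u}; from <A>->epsilon we get {epsilon}. So FIRST(<A>) = {epsilon, r, u}.
FIRST(<F>): from <F>-><A> we get {epsilon, r, u}; from <F>-><G> u we get {r, u}. So FIRST(<F>) = {epsilon, r, u}.
FOLLOW(<S>) includes $ since <S> is the start symbol.
FOLLOW(<S>): in <G>-><S> <F>, <S> is followed by <F> with FIRST {epsilon, r, u}; in <G>-><S> <F>, the suffix after <S> is nullable, so FOLLOW(<S>) ⊇ FOLLOW(<G>) = {$, r, u}; in <A>-><S> u, <S> is followed by u with FIRST {u}. Thus FOLLOW(<S>) = {$, r, u}.
FOLLOW(<G>): in <S>-><F> r <G>, the suffix after <G> is empty, so FOLLOW(<G>) ⊇ FOLLOW(<S>) = {$, r, u}; in <F>-><G> u, <G> is followed by u with FIRST {u}. Thus FOLLOW(<G>) = {$, r, u}.
FOLLOW(<F>): in <S>-><F> r <G>, <F> is followed by r <G> with FIRST {r}; in <G>-><S> <F>, the suffix after <F> is empty, so FOLLOW(<F>) ⊇ FOLLOW(<G>) = {$, r, u}; in <G>->u <F>, the suffix after <F> is empty, so FOLLOW(<F>) ⊇ FOLLOW(<G>) = {$, r, u}; in <A>->r <F> <F> (occurrence 1), <F> is followed by <F> with FIRST {epsilon, r, u}; in <A>->r <F> <F> (occurrence 1), the suffix after <F> is nullable, so FOLLOW(<F>) ⊇ FOLLOW(<A>) = {$, r, u}; in <A>->r <F> <F> (occurrence 2), the suffix after <F> is empty, so FOLLOW(<F>) ⊇ FOLLOW(<A>) = {$, r, u}. Thus FOLLOW(<F>) = {$, r, u}.
FOLLOW(<A>): in <F>-><A>, the suffix after <A> is empty, so FOLLOW(<A>) ⊇ FOLLOW(<F>) = {$, r, u}. Thus FOLLOW(<A>) = {$, r, u}.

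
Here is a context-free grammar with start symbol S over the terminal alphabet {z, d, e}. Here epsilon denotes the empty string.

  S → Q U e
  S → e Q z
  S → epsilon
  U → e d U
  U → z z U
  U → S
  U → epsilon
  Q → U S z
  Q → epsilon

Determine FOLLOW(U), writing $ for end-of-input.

FIRST(S) = {epsilon, e, z}  (via Q U e)
FIRST(U) = {epsilon, e, z}  (via S)
FIRST(Q) = {epsilon, e, z}  (via U S z)
FOLLOW(S) includes $ since S is the start symbol.
FOLLOW(U): in S→Q U e, U is followed by e with FIRST {e}; in U→e d U, the suffix after U is empty (adds nothing new); in U→z z U, the suffix after U is empty (adds nothing new); in Q→U S z, U is followed by S z with FIRST {e, z}. Thus FOLLOW(U) = {e, z}.
FOLLOW(S): in U→S, the suffix after S is empty, so FOLLOW(S) ⊇ FOLLOW(U) = {e, z}; in Q→U S z, S is followed by z with FIRST {z}. Thus FOLLOW(S) = {$, e, z}.
FOLLOW(Q): in S→Q U e, Q is followed by U e with FIRST {e, z}; in S→e Q z, Q is followed by z with FIRST {z}. Thus FOLLOW(Q) = {e, z}.

{e, z}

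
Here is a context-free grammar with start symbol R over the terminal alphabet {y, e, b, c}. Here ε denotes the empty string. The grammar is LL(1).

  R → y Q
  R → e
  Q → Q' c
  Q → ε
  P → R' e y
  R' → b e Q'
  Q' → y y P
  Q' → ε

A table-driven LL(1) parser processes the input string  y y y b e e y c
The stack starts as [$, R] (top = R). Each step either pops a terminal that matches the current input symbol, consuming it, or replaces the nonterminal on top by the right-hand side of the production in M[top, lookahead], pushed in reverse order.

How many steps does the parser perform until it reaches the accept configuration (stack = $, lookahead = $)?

14

      Stack           Input              Action
   1  $ R             y y y b e e y c $  expand R → y Q
   2  $ Q y           y y y b e e y c $  match y
   3  $ Q             y y b e e y c $    expand Q → Q' c
   4  $ c Q'          y y b e e y c $    expand Q' → y y P
   5  $ c P y y       y y b e e y c $    match y
   6  $ c P y         y b e e y c $      match y
   7  $ c P           b e e y c $        expand P → R' e y
   8  $ c y e R'      b e e y c $        expand R' → b e Q'
   9  $ c y e Q' e b  b e e y c $        match b
  10  $ c y e Q' e    e e y c $          match e
  11  $ c y e Q'      e y c $            expand Q' → ε
  12  $ c y e         e y c $            match e
  13  $ c y           y c $              match y
  14  $ c             c $                match c
Accept reached after 14 steps.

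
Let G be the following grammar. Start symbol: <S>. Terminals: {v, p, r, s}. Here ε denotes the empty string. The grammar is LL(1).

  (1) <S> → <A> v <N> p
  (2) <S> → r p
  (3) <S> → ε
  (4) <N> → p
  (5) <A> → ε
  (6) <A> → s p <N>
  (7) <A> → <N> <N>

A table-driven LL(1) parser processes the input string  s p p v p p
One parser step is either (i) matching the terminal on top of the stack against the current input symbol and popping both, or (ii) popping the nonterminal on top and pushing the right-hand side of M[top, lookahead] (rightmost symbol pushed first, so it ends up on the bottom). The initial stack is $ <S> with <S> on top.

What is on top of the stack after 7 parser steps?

step 1: stack=$ <S>  input=s p p v p p $  — expand <S> → <A> v <N> p
step 2: stack=$ p <N> v <A>  input=s p p v p p $  — expand <A> → s p <N>
step 3: stack=$ p <N> v <N> p s  input=s p p v p p $  — match s
step 4: stack=$ p <N> v <N> p  input=p p v p p $  — match p
step 5: stack=$ p <N> v <N>  input=p v p p $  — expand <N> → p
step 6: stack=$ p <N> v p  input=p v p p $  — match p
step 7: stack=$ p <N> v  input=v p p $  — match v
Stack after step 7: $ p <N> (top = <N>).

<N>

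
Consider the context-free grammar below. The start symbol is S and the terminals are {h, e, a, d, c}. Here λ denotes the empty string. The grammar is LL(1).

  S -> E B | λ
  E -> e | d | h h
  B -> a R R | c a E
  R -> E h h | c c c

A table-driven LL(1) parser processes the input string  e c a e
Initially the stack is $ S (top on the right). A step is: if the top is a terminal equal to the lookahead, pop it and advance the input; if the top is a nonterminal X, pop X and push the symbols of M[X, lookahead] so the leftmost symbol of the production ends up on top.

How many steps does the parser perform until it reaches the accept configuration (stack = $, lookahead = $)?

step 1: stack=$ S  input=e c a e $  — expand S -> E B
step 2: stack=$ B E  input=e c a e $  — expand E -> e
step 3: stack=$ B e  input=e c a e $  — match e
step 4: stack=$ B  input=c a e $  — expand B -> c a E
step 5: stack=$ E a c  input=c a e $  — match c
step 6: stack=$ E a  input=a e $  — match a
step 7: stack=$ E  input=e $  — expand E -> e
step 8: stack=$ e  input=e $  — match e
Accept reached after 8 steps.

8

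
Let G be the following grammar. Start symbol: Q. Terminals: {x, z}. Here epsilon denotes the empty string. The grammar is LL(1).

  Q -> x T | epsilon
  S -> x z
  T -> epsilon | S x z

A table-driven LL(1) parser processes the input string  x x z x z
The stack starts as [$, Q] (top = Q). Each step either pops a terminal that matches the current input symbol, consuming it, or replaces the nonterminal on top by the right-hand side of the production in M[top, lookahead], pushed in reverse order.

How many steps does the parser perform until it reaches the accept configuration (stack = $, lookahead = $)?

8

     Stack      Input        Action
  1  $ Q        x x z x z $  expand Q -> x T
  2  $ T x      x x z x z $  match x
  3  $ T        x z x z $    expand T -> S x z
  4  $ z x S    x z x z $    expand S -> x z
  5  $ z x z x  x z x z $    match x
  6  $ z x z    z x z $      match z
  7  $ z x      x z $        match x
  8  $ z        z $          match z
Accept reached after 8 steps.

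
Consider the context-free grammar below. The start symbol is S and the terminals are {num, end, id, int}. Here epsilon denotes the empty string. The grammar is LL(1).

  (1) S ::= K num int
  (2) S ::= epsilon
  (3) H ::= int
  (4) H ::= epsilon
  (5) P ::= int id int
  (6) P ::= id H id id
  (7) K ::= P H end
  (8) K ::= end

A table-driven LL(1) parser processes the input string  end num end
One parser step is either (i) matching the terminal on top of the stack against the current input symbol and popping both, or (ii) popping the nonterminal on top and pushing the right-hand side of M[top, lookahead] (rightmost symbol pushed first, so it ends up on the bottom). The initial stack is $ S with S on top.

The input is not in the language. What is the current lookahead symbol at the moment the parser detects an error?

step 1: stack=$ S  input=end num end $  — expand S ::= K num int
step 2: stack=$ int num K  input=end num end $  — expand K ::= end
step 3: stack=$ int num end  input=end num end $  — match end
step 4: stack=$ int num  input=num end $  — match num
step 5: stack=$ int  input=end $  — error: top is terminal int but lookahead is end

end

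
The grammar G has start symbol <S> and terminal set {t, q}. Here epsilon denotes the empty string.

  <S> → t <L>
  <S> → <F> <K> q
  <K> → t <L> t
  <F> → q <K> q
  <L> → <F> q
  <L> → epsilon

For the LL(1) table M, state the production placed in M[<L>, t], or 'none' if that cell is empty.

FIRST(<K>): from <K>→t <L> t we get {t}. So FIRST(<K>) = {t}.
FIRST(<F>): from <F>→q <K> q we get {q}. So FIRST(<F>) = {q}.
FIRST(<S>): from <S>→t <L> we get {t}; from <S>→<F> <K> q we get {q}. So FIRST(<S>) = {q, t}.
FIRST(<L>): from <L>→<F> q we get {q}; from <L>→epsilon we get {epsilon}. So FIRST(<L>) = {epsilon, q}.
FOLLOW(<S>) includes $ since <S> is the start symbol.
FOLLOW(<S>): <S> appears on no right-hand side. Thus FOLLOW(<S>) = {$}.
FOLLOW(<L>): in <S>→t <L>, the suffix after <L> is empty, so FOLLOW(<L>) ⊇ FOLLOW(<S>) = {$}; in <K>→t <L> t, <L> is followed by t with FIRST {t}. Thus FOLLOW(<L>) = {$, t}.
For <L> → <F> q: FIRST(<F> q) = {q}, so it goes in M[<L>, t] for t ∈ {q}.
For <L> → epsilon: FIRST(epsilon) = {epsilon}, so it goes in M[<L>, t] for t ∈ {}; since epsilon ∈ FIRST, also for every t ∈ FOLLOW(<L>) = {$, t}.

<L> → epsilon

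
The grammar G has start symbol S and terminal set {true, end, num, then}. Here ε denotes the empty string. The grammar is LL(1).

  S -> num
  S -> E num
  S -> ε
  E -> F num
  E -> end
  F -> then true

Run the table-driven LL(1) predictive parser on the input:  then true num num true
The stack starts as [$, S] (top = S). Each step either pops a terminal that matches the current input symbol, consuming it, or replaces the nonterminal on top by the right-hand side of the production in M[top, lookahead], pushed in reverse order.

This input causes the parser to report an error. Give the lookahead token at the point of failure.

true

step 1: stack=$ S  input=then true num num true $  — expand S -> E num
step 2: stack=$ num E  input=then true num num true $  — expand E -> F num
step 3: stack=$ num num F  input=then true num num true $  — expand F -> then true
step 4: stack=$ num num true then  input=then true num num true $  — match then
step 5: stack=$ num num true  input=true num num true $  — match true
step 6: stack=$ num num  input=num num true $  — match num
step 7: stack=$ num  input=num true $  — match num
step 8: stack=$  input=true $  — error: stack empty but input remains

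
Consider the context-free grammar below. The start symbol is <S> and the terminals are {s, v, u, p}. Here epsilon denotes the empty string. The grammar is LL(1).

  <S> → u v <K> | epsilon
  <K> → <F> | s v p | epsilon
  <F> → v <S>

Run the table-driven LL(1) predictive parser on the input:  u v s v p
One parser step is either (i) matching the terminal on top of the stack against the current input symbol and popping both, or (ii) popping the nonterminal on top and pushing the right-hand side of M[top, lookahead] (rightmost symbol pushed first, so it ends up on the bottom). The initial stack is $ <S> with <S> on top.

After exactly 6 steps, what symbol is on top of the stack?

p

     Stack      Input        Action
  1  $ <S>      u v s v p $  expand <S> → u v <K>
  2  $ <K> v u  u v s v p $  match u
  3  $ <K> v    v s v p $    match v
  4  $ <K>      s v p $      expand <K> → s v p
  5  $ p v s    s v p $      match s
  6  $ p v      v p $        match v
Stack after step 6: $ p (top = p).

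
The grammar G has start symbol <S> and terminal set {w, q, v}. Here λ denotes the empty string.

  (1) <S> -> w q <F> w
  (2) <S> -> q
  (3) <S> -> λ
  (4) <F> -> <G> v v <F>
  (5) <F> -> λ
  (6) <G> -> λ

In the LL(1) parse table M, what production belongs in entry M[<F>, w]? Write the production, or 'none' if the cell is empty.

FIRST(<S>): from <S>->w q <F> w we get {w}; from <S>->q we get {q}; from <S>->λ we get {λ}. So FIRST(<S>) = {λ, q, w}.
FIRST(<G>): from <G>->λ we get {λ}. So FIRST(<G>) = {λ}.
FIRST(<F>): from <F>-><G> v v <F> we get {v}; from <F>->λ we get {λ}. So FIRST(<F>) = {λ, v}.
FOLLOW(<S>) includes $ since <S> is the start symbol.
FOLLOW(<F>): in <S>->w q <F> w, <F> is followed by w with FIRST {w}; in <F>-><G> v v <F>, the suffix after <F> is empty (adds nothing new). Thus FOLLOW(<F>) = {w}.
For <F> -> <G> v v <F>: FIRST(<G> v v <F>) = {v}, so it goes in M[<F>, t] for t ∈ {v}.
For <F> -> λ: FIRST(λ) = {λ}, so it goes in M[<F>, t] for t ∈ {}; since λ ∈ FIRST, also for every t ∈ FOLLOW(<F>) = {w}.

<F> -> λ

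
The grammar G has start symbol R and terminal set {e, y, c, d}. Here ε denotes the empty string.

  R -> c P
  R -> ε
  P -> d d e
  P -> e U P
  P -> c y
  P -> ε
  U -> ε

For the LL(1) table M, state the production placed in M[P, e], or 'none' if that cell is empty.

FIRST(R) = {ε, c}
FIRST(P) = {ε, c, d, e}
FIRST(U) = {ε}
FOLLOW(R) includes $ since R is the start symbol.
FOLLOW(R): R appears on no right-hand side. Thus FOLLOW(R) = {$}.
FOLLOW(P): in R->c P, the suffix after P is empty, so FOLLOW(P) ⊇ FOLLOW(R) = {$}; in P->e U P, the suffix after P is empty (adds nothing new). Thus FOLLOW(P) = {$}.
For P -> d d e: FIRST(d d e) = {d}, so it goes in M[P, t] for t ∈ {d}.
For P -> e U P: FIRST(e U P) = {e}, so it goes in M[P, t] for t ∈ {e}.
For P -> c y: FIRST(c y) = {c}, so it goes in M[P, t] for t ∈ {c}.
For P -> ε: FIRST(ε) = {ε}, so it goes in M[P, t] for t ∈ {}; since ε ∈ FIRST, also for every t ∈ FOLLOW(P) = {$}.

P -> e U P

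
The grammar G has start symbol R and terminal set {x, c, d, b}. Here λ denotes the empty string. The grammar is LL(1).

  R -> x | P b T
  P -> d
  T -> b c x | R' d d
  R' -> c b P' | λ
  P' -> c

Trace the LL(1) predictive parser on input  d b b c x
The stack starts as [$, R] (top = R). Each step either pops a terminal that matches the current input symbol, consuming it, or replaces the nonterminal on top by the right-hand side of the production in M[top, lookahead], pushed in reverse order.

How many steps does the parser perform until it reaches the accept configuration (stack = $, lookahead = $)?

8

step 1: stack=$ R  input=d b b c x $  — expand R -> P b T
step 2: stack=$ T b P  input=d b b c x $  — expand P -> d
step 3: stack=$ T b d  input=d b b c x $  — match d
step 4: stack=$ T b  input=b b c x $  — match b
step 5: stack=$ T  input=b c x $  — expand T -> b c x
step 6: stack=$ x c b  input=b c x $  — match b
step 7: stack=$ x c  input=c x $  — match c
step 8: stack=$ x  input=x $  — match x
Accept reached after 8 steps.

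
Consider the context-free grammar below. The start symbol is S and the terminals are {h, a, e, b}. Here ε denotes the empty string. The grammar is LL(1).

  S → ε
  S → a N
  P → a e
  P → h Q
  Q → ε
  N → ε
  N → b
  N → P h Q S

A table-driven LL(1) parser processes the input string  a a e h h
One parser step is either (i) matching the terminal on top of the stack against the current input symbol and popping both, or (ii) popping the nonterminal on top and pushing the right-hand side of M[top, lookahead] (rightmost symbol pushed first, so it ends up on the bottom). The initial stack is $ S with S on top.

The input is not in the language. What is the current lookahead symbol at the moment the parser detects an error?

     Stack        Input        Action
  1  $ S          a a e h h $  expand S → a N
  2  $ N a        a a e h h $  match a
  3  $ N          a e h h $    expand N → P h Q S
  4  $ S Q h P    a e h h $    expand P → a e
  5  $ S Q h e a  a e h h $    match a
  6  $ S Q h e    e h h $      match e
  7  $ S Q h      h h $        match h
  8  $ S Q        h $          expand Q → ε
  9  $ S          h $          error: M[S, h] is empty

h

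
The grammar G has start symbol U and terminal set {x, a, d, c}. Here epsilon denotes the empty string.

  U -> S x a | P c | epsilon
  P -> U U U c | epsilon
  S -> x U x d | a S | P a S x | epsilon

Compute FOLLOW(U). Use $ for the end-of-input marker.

FIRST(U) = {epsilon, a, c, x}  (via S x a, P c)
FIRST(P) = {epsilon, a, c, x}  (via U U U c)
FIRST(S) = {epsilon, a, c, x}  (via P a S x)
FOLLOW(U) includes $ since U is the start symbol.
FOLLOW(U): in P->U U U c (occurrence 1), U is followed by U U c with FIRST {a, c, x}; in P->U U U c (occurrence 2), U is followed by U c with FIRST {a, c, x}; in P->U U U c (occurrence 3), U is followed by c with FIRST {c}; in S->x U x d, U is followed by x d with FIRST {x}. Thus FOLLOW(U) = {$, a, c, x}.
FOLLOW(P): in U->P c, P is followed by c with FIRST {c}; in S->P a S x, P is followed by a S x with FIRST {a}. Thus FOLLOW(P) = {a, c}.
FOLLOW(S): in U->S x a, S is followed by x a with FIRST {x}; in S->a S, the suffix after S is empty (adds nothing new); in S->P a S x, S is followed by x with FIRST {x}. Thus FOLLOW(S) = {x}.

{$, a, c, x}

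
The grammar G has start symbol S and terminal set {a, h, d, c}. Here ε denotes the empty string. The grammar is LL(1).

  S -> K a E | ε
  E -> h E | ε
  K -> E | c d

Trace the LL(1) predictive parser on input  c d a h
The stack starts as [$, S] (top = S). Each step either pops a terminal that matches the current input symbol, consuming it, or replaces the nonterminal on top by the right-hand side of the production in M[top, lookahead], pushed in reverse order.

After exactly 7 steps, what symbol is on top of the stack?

     Stack      Input      Action
  1  $ S        c d a h $  expand S -> K a E
  2  $ E a K    c d a h $  expand K -> c d
  3  $ E a d c  c d a h $  match c
  4  $ E a d    d a h $    match d
  5  $ E a      a h $      match a
  6  $ E        h $        expand E -> h E
  7  $ E h      h $        match h
Stack after step 7: $ E (top = E).

E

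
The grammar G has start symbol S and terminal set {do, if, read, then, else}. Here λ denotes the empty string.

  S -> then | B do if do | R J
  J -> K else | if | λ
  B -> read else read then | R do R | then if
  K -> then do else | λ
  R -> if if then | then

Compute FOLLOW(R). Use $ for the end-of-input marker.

FIRST(K) = {λ, then}
FIRST(R) = {if, then}
FIRST(J) = {λ, else, if, then}  (via K else)
FIRST(B) = {if, read, then}  (via R do R)
FIRST(S) = {if, read, then}  (via B do if do, R J)
FOLLOW(S) includes $ since S is the start symbol.
FOLLOW(S): S appears on no right-hand side. Thus FOLLOW(S) = {$}.
FOLLOW(J): in S->R J, the suffix after J is empty, so FOLLOW(J) ⊇ FOLLOW(S) = {$}. Thus FOLLOW(J) = {$}.
FOLLOW(B): in S->B do if do, B is followed by do if do with FIRST {do}. Thus FOLLOW(B) = {do}.
FOLLOW(K): in J->K else, K is followed by else with FIRST {else}. Thus FOLLOW(K) = {else}.
FOLLOW(R): in S->R J, R is followed by J with FIRST {λ, else, if, then}; in S->R J, the suffix after R is nullable, so FOLLOW(R) ⊇ FOLLOW(S) = {$}; in B->R do R (occurrence 1), R is followed by do R with FIRST {do}; in B->R do R (occurrence 2), the suffix after R is empty, so FOLLOW(R) ⊇ FOLLOW(B) = {do}. Thus FOLLOW(R) = {$, do, else, if, then}.

{$, do, else, if, then}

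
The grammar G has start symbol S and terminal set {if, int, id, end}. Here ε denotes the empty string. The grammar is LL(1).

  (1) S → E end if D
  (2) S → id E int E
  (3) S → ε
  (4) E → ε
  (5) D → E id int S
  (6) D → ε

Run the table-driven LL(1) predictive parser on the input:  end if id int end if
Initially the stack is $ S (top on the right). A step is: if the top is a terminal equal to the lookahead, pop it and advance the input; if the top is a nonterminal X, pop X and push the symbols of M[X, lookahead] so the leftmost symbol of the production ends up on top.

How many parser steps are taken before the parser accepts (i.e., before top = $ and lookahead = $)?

step 1: stack=$ S  input=end if id int end if $  — expand S → E end if D
step 2: stack=$ D if end E  input=end if id int end if $  — expand E → ε
step 3: stack=$ D if end  input=end if id int end if $  — match end
step 4: stack=$ D if  input=if id int end if $  — match if
step 5: stack=$ D  input=id int end if $  — expand D → E id int S
step 6: stack=$ S int id E  input=id int end if $  — expand E → ε
step 7: stack=$ S int id  input=id int end if $  — match id
step 8: stack=$ S int  input=int end if $  — match int
step 9: stack=$ S  input=end if $  — expand S → E end if D
step 10: stack=$ D if end E  input=end if $  — expand E → ε
step 11: stack=$ D if end  input=end if $  — match end
step 12: stack=$ D if  input=if $  — match if
step 13: stack=$ D  input=$  — expand D → ε
Accept reached after 13 steps.

13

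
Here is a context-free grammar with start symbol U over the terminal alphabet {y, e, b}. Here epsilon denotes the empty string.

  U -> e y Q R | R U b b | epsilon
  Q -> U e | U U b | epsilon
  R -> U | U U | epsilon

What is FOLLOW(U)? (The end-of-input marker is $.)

{$, b, e}

FIRST(U): from U->e y Q R we get {e}; from U->R U b b we get {b, e}; from U->epsilon we get {epsilon}. So FIRST(U) = {epsilon, b, e}.
FIRST(Q): from Q->U e we get {b, e}; from Q->U U b we get {b, e}; from Q->epsilon we get {epsilon}. So FIRST(Q) = {epsilon, b, e}.
FIRST(R): from R->U we get {epsilon, b, e}; from R->U U we get {epsilon, b, e}; from R->epsilon we get {epsilon}. So FIRST(R) = {epsilon, b, e}.
FOLLOW(U) includes $ since U is the start symbol.
FOLLOW(U): in U->R U b b, U is followed by b b with FIRST {b}; in Q->U e, U is followed by e with FIRST {e}; in Q->U U b (occurrence 1), U is followed by U b with FIRST {b, e}; in Q->U U b (occurrence 2), U is followed by b with FIRST {b}; in R->U, the suffix after U is empty, so FOLLOW(U) ⊇ FOLLOW(R) = {$, b, e}; in R->U U (occurrence 1), U is followed by U with FIRST {epsilon, b, e}; in R->U U (occurrence 1), the suffix after U is nullable, so FOLLOW(U) ⊇ FOLLOW(R) = {$, b, e}; in R->U U (occurrence 2), the suffix after U is empty, so FOLLOW(U) ⊇ FOLLOW(R) = {$, b, e}. Thus FOLLOW(U) = {$, b, e}.
FOLLOW(Q): in U->e y Q R, Q is followed by R with FIRST {epsilon, b, e}; in U->e y Q R, the suffix after Q is nullable, so FOLLOW(Q) ⊇ FOLLOW(U) = {$, b, e}. Thus FOLLOW(Q) = {$, b, e}.
FOLLOW(R): in U->e y Q R, the suffix after R is empty, so FOLLOW(R) ⊇ FOLLOW(U) = {$, b, e}; in U->R U b b, R is followed by U b b with FIRST {b, e}. Thus FOLLOW(R) = {$, b, e}.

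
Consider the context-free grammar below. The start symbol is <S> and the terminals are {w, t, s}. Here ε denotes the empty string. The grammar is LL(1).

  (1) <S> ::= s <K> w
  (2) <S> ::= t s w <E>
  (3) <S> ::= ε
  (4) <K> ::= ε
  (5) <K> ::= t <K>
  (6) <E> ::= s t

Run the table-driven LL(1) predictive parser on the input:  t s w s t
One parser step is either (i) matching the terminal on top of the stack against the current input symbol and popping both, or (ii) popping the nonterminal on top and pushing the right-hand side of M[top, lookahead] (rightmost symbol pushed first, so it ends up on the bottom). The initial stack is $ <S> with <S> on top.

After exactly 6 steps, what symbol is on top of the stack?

t

     Stack        Input        Action
  1  $ <S>        t s w s t $  expand <S> ::= t s w <E>
  2  $ <E> w s t  t s w s t $  match t
  3  $ <E> w s    s w s t $    match s
  4  $ <E> w      w s t $      match w
  5  $ <E>        s t $        expand <E> ::= s t
  6  $ t s        s t $        match s
Stack after step 6: $ t (top = t).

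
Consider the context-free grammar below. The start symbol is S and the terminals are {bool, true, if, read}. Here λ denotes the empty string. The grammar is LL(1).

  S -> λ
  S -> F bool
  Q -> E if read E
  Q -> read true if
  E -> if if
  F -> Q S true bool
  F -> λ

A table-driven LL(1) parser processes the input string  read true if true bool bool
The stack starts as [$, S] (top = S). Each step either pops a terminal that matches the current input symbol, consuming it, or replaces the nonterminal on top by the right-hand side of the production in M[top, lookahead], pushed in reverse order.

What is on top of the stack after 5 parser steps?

     Stack                            Input                          Action
  1  $ S                              read true if true bool bool $  expand S -> F bool
  2  $ bool F                         read true if true bool bool $  expand F -> Q S true bool
  3  $ bool bool true S Q             read true if true bool bool $  expand Q -> read true if
  4  $ bool bool true S if true read  read true if true bool bool $  match read
  5  $ bool bool true S if true       true if true bool bool $       match true
Stack after step 5: $ bool bool true S if (top = if).

if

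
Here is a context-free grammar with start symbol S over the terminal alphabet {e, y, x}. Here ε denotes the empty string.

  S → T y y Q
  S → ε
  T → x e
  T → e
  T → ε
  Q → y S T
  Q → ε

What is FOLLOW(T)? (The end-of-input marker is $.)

FIRST(T): from T→x e we get {x}; from T→e we get {e}; from T→ε we get {ε}. So FIRST(T) = {ε, e, x}.
FIRST(Q): from Q→y S T we get {y}; from Q→ε we get {ε}. So FIRST(Q) = {ε, y}.
FIRST(S): from S→T y y Q we get {e, x, y}; from S→ε we get {ε}. So FIRST(S) = {ε, e, x, y}.
FOLLOW(S) includes $ since S is the start symbol.
FOLLOW(S): in Q→y S T, S is followed by T with FIRST {ε, e, x}; in Q→y S T, the suffix after S is nullable, so FOLLOW(S) ⊇ FOLLOW(Q) = {$, e, x}. Thus FOLLOW(S) = {$, e, x}.
FOLLOW(Q): in S→T y y Q, the suffix after Q is empty, so FOLLOW(Q) ⊇ FOLLOW(S) = {$, e, x}. Thus FOLLOW(Q) = {$, e, x}.
FOLLOW(T): in S→T y y Q, T is followed by y y Q with FIRST {y}; in Q→y S T, the suffix after T is empty, so FOLLOW(T) ⊇ FOLLOW(Q) = {$, e, x}. Thus FOLLOW(T) = {$, e, x, y}.

{$, e, x, y}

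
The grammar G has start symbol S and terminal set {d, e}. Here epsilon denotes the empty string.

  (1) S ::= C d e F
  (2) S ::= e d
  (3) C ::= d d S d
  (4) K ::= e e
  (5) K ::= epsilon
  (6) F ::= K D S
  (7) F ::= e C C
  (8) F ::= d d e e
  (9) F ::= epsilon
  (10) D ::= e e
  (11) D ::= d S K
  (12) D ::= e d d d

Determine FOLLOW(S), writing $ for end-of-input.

{$, d, e}

FIRST(C): from C::=d d S d we get {d}. So FIRST(C) = {d}.
FIRST(K): from K::=e e we get {e}; from K::=epsilon we get {epsilon}. So FIRST(K) = {epsilon, e}.
FIRST(D): from D::=e e we get {e}; from D::=d S K we get {d}; from D::=e d d d we get {e}. So FIRST(D) = {d, e}.
FIRST(S): from S::=C d e F we get {d}; from S::=e d we get {e}. So FIRST(S) = {d, e}.
FIRST(F): from F::=K D S we get {d, e}; from F::=e C C we get {e}; from F::=d d e e we get {d}; from F::=epsilon we get {epsilon}. So FIRST(F) = {epsilon, d, e}.
FOLLOW(S) includes $ since S is the start symbol.
FOLLOW(D): in F::=K D S, D is followed by S with FIRST {d, e}. Thus FOLLOW(D) = {d, e}.
FOLLOW(K): in F::=K D S, K is followed by D S with FIRST {d, e}; in D::=d S K, the suffix after K is empty, so FOLLOW(K) ⊇ FOLLOW(D) = {d, e}. Thus FOLLOW(K) = {d, e}.
FOLLOW(S): in C::=d d S d, S is followed by d with FIRST {d}; in F::=K D S, the suffix after S is empty, so FOLLOW(S) ⊇ FOLLOW(F) = {$, d, e}; in D::=d S K, S is followed by K with FIRST {epsilon, e}; in D::=d S K, the suffix after S is nullable, so FOLLOW(S) ⊇ FOLLOW(D) = {d, e}. Thus FOLLOW(S) = {$, d, e}.
FOLLOW(F): in S::=C d e F, the suffix after F is empty, so FOLLOW(F) ⊇ FOLLOW(S) = {$, d, e}. Thus FOLLOW(F) = {$, d, e}.
FOLLOW(C): in S::=C d e F, C is followed by d e F with FIRST {d}; in F::=e C C (occurrence 1), C is followed by C with FIRST {d}; in F::=e C C (occurrence 2), the suffix after C is empty, so FOLLOW(C) ⊇ FOLLOW(F) = {$, d, e}. Thus FOLLOW(C) = {$, d, e}.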